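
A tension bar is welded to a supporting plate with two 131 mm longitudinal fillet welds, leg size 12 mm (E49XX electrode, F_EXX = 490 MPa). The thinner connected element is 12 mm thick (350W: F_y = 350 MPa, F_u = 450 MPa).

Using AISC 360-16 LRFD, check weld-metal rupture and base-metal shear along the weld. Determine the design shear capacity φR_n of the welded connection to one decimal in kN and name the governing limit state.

490.1 kN (weld metal governs)

Weld metal: throat = 0.707×12 = 8.484 mm, L = 2×131 = 262 mm. φR_n = 0.75 × 0.6 × 490 × 8.484 × 262 = 490.1 kN.
Base metal shear (12 mm plate): yield φR_n = 1.0×0.6×350×12×262 = 660.2 kN; rupture φR_n = 0.75×0.6×450×12×262 = 636.7 kN; take 636.7 kN (rupture).
Governing: min(490.1, 636.7) = 490.1 kN → weld metal.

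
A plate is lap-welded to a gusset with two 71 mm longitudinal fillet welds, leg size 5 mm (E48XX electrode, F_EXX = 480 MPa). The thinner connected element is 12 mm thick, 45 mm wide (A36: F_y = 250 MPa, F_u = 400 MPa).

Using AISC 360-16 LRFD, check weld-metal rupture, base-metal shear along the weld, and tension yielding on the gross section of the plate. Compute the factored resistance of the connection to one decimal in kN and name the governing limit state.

108.4 kN (weld metal governs)

Weld metal: throat = 0.707×5 = 3.535 mm, L = 2×71 = 142 mm. φR_n = 0.75 × 0.6 × 480 × 3.535 × 142 = 108.4 kN.
Base metal shear (12 mm plate): yield φR_n = 1.0×0.6×250×12×142 = 255.6 kN; rupture φR_n = 0.75×0.6×400×12×142 = 306.7 kN; take 255.6 kN (yield).
Tension yield (gross): A_g = 45×12 = 540 mm². φR_n = 0.90 × 250 × 540 = 121.5 kN.
Governing: min(108.4, 255.6, 121.5) = 108.4 kN → weld metal.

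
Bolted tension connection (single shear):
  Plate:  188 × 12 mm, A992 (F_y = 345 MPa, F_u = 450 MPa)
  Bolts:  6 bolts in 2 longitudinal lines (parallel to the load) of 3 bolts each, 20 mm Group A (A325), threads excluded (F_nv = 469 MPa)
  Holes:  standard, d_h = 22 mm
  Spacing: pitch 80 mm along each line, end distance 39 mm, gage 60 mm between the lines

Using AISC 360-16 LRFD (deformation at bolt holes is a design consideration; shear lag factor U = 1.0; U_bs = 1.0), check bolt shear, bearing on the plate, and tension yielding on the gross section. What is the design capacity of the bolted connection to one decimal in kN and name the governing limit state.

Bolt shear: A_b = π(20)²/4 = 314.16 mm². φR_n = 0.75 × 469 × 314.16 × 6 × 1 = 663.0 kN.
Bearing (12 mm plate, F_u = 450 MPa): end bolts L_c = 39 − 22/2 = 28, R_n = min(1.2×28×12×450, 2.4×20×12×450) = 181.44 kN/bolt; interior L_c = 80 − 22 = 58, R_n = 259.2 kN/bolt. φR_n = 0.75 × (2×181.44 + 4×259.2) = 1049.8 kN.
Tension yield (gross): A_g = 188×12 = 2256 mm². φR_n = 0.90 × 345 × 2256 = 700.5 kN.
Governing: min(663.0, 1049.8, 700.5) = 663.0 kN → bolt shear.

663.0 kN (bolt shear governs)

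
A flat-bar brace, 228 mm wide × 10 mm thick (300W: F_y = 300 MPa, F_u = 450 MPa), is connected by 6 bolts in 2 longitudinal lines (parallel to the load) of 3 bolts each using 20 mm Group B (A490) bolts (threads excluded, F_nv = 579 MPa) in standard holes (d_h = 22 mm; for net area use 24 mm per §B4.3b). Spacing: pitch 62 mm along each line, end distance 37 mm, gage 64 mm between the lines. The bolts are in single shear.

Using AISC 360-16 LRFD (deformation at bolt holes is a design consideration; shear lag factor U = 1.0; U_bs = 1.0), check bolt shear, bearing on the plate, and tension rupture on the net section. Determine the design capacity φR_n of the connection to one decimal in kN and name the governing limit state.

Bolt shear: A_b = π(20)²/4 = 314.16 mm². φR_n = 0.75 × 579 × 314.16 × 6 × 1 = 818.5 kN.
Bearing (10 mm plate, F_u = 450 MPa): end bolts L_c = 37 − 22/2 = 26, R_n = min(1.2×26×10×450, 2.4×20×10×450) = 140.4 kN/bolt; interior L_c = 62 − 22 = 40, R_n = 216 kN/bolt. φR_n = 0.75 × (2×140.4 + 4×216) = 858.6 kN.
Tension rupture (net): A_n = (228 − 2×24)×10 = 1800 mm² (U = 1.0, A_e = A_n). φR_n = 0.75 × 450 × 1800 = 607.5 kN.
Governing: min(818.5, 858.6, 607.5) = 607.5 kN → net-section rupture.

607.5 kN (net-section rupture governs)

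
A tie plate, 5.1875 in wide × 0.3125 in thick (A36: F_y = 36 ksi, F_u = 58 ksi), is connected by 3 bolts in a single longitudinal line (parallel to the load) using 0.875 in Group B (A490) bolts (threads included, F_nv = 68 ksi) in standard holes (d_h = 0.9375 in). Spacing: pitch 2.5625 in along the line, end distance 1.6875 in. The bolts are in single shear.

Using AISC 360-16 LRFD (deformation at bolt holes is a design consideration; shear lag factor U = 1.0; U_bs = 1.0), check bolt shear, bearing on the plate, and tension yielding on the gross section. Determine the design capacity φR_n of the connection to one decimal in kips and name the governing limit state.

Bolt shear: A_b = π(0.875)²/4 = 0.60132 in². φR_n = 0.75 × 68 × 0.60132 × 3 × 1 = 92.0 kips.
Bearing (0.3125 in plate, F_u = 58 ksi): end bolts L_c = 1.6875 − 0.9375/2 = 1.21875, R_n = min(1.2×1.21875×0.3125×58, 2.4×0.875×0.3125×58) = 26.508 kips/bolt; interior L_c = 2.5625 − 0.9375 = 1.625, R_n = 35.344 kips/bolt. φR_n = 0.75 × (1×26.508 + 2×35.344) = 72.9 kips.
Tension yield (gross): A_g = 5.1875×0.3125 = 1.6211 in². φR_n = 0.90 × 36 × 1.6211 = 52.5 kips.
Governing: min(92.0, 72.9, 52.5) = 52.5 kips → gross-section yield.

52.5 kips (gross-section yield governs)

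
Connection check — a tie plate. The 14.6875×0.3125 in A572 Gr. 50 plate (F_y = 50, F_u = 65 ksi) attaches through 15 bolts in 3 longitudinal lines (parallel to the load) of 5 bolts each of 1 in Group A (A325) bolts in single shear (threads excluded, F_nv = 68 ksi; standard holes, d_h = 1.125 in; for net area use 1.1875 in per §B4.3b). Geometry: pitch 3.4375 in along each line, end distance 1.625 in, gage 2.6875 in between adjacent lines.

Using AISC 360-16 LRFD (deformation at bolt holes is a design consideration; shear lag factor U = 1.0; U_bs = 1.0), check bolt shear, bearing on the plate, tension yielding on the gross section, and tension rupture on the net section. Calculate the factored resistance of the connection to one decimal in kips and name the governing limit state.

169.5 kips (net-section rupture governs)

Bolt shear: A_b = π(1)²/4 = 0.7854 in². φR_n = 0.75 × 68 × 0.7854 × 15 × 1 = 600.8 kips.
Bearing (0.3125 in plate, F_u = 65 ksi): end bolts L_c = 1.625 − 1.125/2 = 1.0625, R_n = min(1.2×1.0625×0.3125×65, 2.4×1×0.3125×65) = 25.898 kips/bolt; interior L_c = 3.4375 − 1.125 = 2.3125, R_n = 48.75 kips/bolt. φR_n = 0.75 × (3×25.898 + 12×48.75) = 497.0 kips.
Tension yield (gross): A_g = 14.6875×0.3125 = 4.5898 in². φR_n = 0.90 × 50 × 4.5898 = 206.5 kips.
Tension rupture (net): A_n = (14.6875 − 3×1.1875)×0.3125 = 3.4766 in² (U = 1.0, A_e = A_n). φR_n = 0.75 × 65 × 3.4766 = 169.5 kips.
Governing: min(600.8, 497.0, 206.5, 169.5) = 169.5 kips → net-section rupture.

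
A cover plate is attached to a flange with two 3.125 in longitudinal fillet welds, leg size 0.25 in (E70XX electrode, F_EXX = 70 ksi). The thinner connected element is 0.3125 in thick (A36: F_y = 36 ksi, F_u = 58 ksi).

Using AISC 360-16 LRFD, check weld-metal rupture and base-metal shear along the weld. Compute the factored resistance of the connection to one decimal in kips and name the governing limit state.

Weld metal: throat = 0.707×0.25 = 0.17675 in, L = 2×3.125 = 6.25 in. φR_n = 0.75 × 0.6 × 70 × 0.17675 × 6.25 = 34.8 kips.
Base metal shear (0.3125 in plate): yield φR_n = 1.0×0.6×36×0.3125×6.25 = 42.2 kips; rupture φR_n = 0.75×0.6×58×0.3125×6.25 = 51.0 kips; take 42.2 kips (yield).
Governing: min(34.8, 42.2) = 34.8 kips → weld metal.

34.8 kips (weld metal governs)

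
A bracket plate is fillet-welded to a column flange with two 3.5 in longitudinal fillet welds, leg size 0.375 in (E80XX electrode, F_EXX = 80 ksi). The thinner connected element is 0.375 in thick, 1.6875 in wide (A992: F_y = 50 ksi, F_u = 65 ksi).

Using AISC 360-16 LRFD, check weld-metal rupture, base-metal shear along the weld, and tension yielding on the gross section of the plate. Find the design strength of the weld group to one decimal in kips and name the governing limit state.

28.5 kips (gross-section yield governs)

Weld metal: throat = 0.707×0.375 = 0.26513 in, L = 2×3.5 = 7 in. φR_n = 0.75 × 0.6 × 80 × 0.26513 × 7 = 66.8 kips.
Base metal shear (0.375 in plate): yield φR_n = 1.0×0.6×50×0.375×7 = 78.8 kips; rupture φR_n = 0.75×0.6×65×0.375×7 = 76.8 kips; take 76.8 kips (rupture).
Tension yield (gross): A_g = 1.6875×0.375 = 0.63281 in². φR_n = 0.90 × 50 × 0.63281 = 28.5 kips.
Governing: min(66.8, 76.8, 28.5) = 28.5 kips → gross-section yield.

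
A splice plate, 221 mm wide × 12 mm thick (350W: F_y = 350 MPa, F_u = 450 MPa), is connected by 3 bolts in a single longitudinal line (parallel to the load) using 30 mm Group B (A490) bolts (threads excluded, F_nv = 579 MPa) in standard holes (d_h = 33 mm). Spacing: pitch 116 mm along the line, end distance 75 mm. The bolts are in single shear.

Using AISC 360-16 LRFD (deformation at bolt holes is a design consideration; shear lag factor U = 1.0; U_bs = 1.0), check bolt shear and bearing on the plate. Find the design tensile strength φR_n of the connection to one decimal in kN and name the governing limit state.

Bolt shear: A_b = π(30)²/4 = 706.86 mm². φR_n = 0.75 × 579 × 706.86 × 3 × 1 = 920.9 kN.
Bearing (12 mm plate, F_u = 450 MPa): end bolts L_c = 75 − 33/2 = 58.5, R_n = min(1.2×58.5×12×450, 2.4×30×12×450) = 379.08 kN/bolt; interior L_c = 116 − 33 = 83, R_n = 388.8 kN/bolt. φR_n = 0.75 × (1×379.08 + 2×388.8) = 867.5 kN.
Governing: min(920.9, 867.5) = 867.5 kN → bearing.

867.5 kN (bearing governs)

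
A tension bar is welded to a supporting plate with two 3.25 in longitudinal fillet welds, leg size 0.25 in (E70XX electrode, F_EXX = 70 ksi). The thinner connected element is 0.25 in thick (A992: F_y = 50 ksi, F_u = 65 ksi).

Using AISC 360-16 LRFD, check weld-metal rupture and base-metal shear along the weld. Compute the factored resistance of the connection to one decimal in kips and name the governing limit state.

36.2 kips (weld metal governs)

Weld metal: throat = 0.707×0.25 = 0.17675 in, L = 2×3.25 = 6.5 in. φR_n = 0.75 × 0.6 × 70 × 0.17675 × 6.5 = 36.2 kips.
Base metal shear (0.25 in plate): yield φR_n = 1.0×0.6×50×0.25×6.5 = 48.8 kips; rupture φR_n = 0.75×0.6×65×0.25×6.5 = 47.5 kips; take 47.5 kips (rupture).
Governing: min(36.2, 47.5) = 36.2 kips → weld metal.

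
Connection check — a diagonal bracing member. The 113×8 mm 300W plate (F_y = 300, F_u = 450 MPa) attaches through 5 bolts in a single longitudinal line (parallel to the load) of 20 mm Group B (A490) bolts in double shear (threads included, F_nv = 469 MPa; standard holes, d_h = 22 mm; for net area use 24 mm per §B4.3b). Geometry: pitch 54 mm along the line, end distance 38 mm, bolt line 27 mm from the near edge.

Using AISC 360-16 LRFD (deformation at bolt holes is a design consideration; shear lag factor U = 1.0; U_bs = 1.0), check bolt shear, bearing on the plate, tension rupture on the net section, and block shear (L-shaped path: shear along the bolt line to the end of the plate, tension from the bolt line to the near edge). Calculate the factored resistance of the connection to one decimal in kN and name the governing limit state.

Bolt shear: A_b = π(20)²/4 = 314.16 mm². φR_n = 0.75 × 469 × 314.16 × 5 × 2 = 1105.1 kN.
Bearing (8 mm plate, F_u = 450 MPa): end bolts L_c = 38 − 22/2 = 27, R_n = min(1.2×27×8×450, 2.4×20×8×450) = 116.64 kN/bolt; interior L_c = 54 − 22 = 32, R_n = 138.24 kN/bolt. φR_n = 0.75 × (1×116.64 + 4×138.24) = 502.2 kN.
Tension rupture (net): A_n = (113 − 1×24)×8 = 712 mm² (U = 1.0, A_e = A_n). φR_n = 0.75 × 450 × 712 = 240.3 kN.
Block shear: shear path 1×[38+4×54] = 1×254 mm, A_gv = 2032, A_nv = 1×(254 − 4.5×24)×8 = 1168 mm²; tension to near edge: (27 − 0.5×24)×8 = 120 mm². R_n = min(0.6×450×1168, 0.6×300×2032) + 1.0×450×120 = min(315.36, 365.76) + 54 = 369.36 kN. φR_n = 0.75 × 369.36 = 277.0 kN.
Governing: min(1105.1, 502.2, 240.3, 277.0) = 240.3 kN → net-section rupture.

240.3 kN (net-section rupture governs)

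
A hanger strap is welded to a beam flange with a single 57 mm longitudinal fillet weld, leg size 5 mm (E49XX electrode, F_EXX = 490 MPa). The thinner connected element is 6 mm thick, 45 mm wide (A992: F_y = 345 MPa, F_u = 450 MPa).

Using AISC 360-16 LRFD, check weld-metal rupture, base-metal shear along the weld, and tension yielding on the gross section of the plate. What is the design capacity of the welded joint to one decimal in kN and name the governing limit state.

Weld metal: throat = 0.707×5 = 3.535 mm, L = 57 mm. φR_n = 0.75 × 0.6 × 490 × 3.535 × 57 = 44.4 kN.
Base metal shear (6 mm plate): yield φR_n = 1.0×0.6×345×6×57 = 70.8 kN; rupture φR_n = 0.75×0.6×450×6×57 = 69.3 kN; take 69.3 kN (rupture).
Tension yield (gross): A_g = 45×6 = 270 mm². φR_n = 0.90 × 345 × 270 = 83.8 kN.
Governing: min(44.4, 69.3, 83.8) = 44.4 kN → weld metal.

44.4 kN (weld metal governs)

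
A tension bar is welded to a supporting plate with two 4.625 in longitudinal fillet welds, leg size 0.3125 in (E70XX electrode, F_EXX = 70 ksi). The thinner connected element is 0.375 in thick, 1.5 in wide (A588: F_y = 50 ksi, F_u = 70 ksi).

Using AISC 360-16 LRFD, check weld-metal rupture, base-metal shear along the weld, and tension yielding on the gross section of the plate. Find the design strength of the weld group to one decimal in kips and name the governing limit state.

Weld metal: throat = 0.707×0.3125 = 0.22094 in, L = 2×4.625 = 9.25 in. φR_n = 0.75 × 0.6 × 70 × 0.22094 × 9.25 = 64.4 kips.
Base metal shear (0.375 in plate): yield φR_n = 1.0×0.6×50×0.375×9.25 = 104.1 kips; rupture φR_n = 0.75×0.6×70×0.375×9.25 = 109.3 kips; take 104.1 kips (yield).
Tension yield (gross): A_g = 1.5×0.375 = 0.5625 in². φR_n = 0.90 × 50 × 0.5625 = 25.3 kips.
Governing: min(64.4, 104.1, 25.3) = 25.3 kips → gross-section yield.

25.3 kips (gross-section yield governs)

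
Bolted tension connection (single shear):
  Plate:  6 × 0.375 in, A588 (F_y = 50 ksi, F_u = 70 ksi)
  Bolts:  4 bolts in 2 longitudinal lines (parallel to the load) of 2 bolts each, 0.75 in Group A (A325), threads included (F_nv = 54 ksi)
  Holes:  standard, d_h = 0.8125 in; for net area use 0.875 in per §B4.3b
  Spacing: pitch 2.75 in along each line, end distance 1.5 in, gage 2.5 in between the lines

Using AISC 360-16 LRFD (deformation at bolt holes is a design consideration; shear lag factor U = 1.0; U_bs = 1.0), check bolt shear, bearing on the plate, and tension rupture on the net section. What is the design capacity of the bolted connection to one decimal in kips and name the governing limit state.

Bolt shear: A_b = π(0.75)²/4 = 0.44179 in². φR_n = 0.75 × 54 × 0.44179 × 4 × 1 = 71.6 kips.
Bearing (0.375 in plate, F_u = 70 ksi): end bolts L_c = 1.5 − 0.8125/2 = 1.09375, R_n = min(1.2×1.09375×0.375×70, 2.4×0.75×0.375×70) = 34.453 kips/bolt; interior L_c = 2.75 − 0.8125 = 1.9375, R_n = 47.25 kips/bolt. φR_n = 0.75 × (2×34.453 + 2×47.25) = 122.6 kips.
Tension rupture (net): A_n = (6 − 2×0.875)×0.375 = 1.5938 in² (U = 1.0, A_e = A_n). φR_n = 0.75 × 70 × 1.5938 = 83.7 kips.
Governing: min(71.6, 122.6, 83.7) = 71.6 kips → bolt shear.

71.6 kips (bolt shear governs)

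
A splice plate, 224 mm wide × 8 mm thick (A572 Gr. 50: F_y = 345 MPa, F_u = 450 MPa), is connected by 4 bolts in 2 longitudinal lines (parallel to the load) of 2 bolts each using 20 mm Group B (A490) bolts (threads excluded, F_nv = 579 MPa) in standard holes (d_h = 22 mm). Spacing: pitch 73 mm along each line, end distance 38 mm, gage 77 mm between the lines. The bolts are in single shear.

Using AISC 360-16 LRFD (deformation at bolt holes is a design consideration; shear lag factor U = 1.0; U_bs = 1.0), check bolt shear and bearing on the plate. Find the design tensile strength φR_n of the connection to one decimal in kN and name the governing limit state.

Bolt shear: A_b = π(20)²/4 = 314.16 mm². φR_n = 0.75 × 579 × 314.16 × 4 × 1 = 545.7 kN.
Bearing (8 mm plate, F_u = 450 MPa): end bolts L_c = 38 − 22/2 = 27, R_n = min(1.2×27×8×450, 2.4×20×8×450) = 116.64 kN/bolt; interior L_c = 73 − 22 = 51, R_n = 172.8 kN/bolt. φR_n = 0.75 × (2×116.64 + 2×172.8) = 434.2 kN.
Governing: min(545.7, 434.2) = 434.2 kN → bearing.

434.2 kN (bearing governs)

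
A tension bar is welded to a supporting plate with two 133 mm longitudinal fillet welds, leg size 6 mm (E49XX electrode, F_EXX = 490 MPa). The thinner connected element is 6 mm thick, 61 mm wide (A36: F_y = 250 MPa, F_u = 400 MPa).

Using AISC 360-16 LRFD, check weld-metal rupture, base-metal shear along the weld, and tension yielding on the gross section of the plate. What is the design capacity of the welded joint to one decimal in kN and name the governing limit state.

82.4 kN (gross-section yield governs)

Weld metal: throat = 0.707×6 = 4.242 mm, L = 2×133 = 266 mm. φR_n = 0.75 × 0.6 × 490 × 4.242 × 266 = 248.8 kN.
Base metal shear (6 mm plate): yield φR_n = 1.0×0.6×250×6×266 = 239.4 kN; rupture φR_n = 0.75×0.6×400×6×266 = 287.3 kN; take 239.4 kN (yield).
Tension yield (gross): A_g = 61×6 = 366 mm². φR_n = 0.90 × 250 × 366 = 82.4 kN.
Governing: min(248.8, 239.4, 82.4) = 82.4 kN → gross-section yield.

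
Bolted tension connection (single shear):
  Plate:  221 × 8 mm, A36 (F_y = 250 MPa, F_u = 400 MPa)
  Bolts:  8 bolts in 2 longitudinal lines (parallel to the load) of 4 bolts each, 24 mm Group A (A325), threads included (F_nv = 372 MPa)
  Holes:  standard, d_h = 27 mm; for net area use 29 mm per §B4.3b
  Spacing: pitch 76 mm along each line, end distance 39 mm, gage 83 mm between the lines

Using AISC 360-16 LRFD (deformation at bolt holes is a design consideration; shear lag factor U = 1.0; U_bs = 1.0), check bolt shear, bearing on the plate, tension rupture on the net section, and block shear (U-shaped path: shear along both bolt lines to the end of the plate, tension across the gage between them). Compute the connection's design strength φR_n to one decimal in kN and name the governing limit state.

Bolt shear: A_b = π(24)²/4 = 452.39 mm². φR_n = 0.75 × 372 × 452.39 × 8 × 1 = 1009.7 kN.
Bearing (8 mm plate, F_u = 400 MPa): end bolts L_c = 39 − 27/2 = 25.5, R_n = min(1.2×25.5×8×400, 2.4×24×8×400) = 97.92 kN/bolt; interior L_c = 76 − 27 = 49, R_n = 184.32 kN/bolt. φR_n = 0.75 × (2×97.92 + 6×184.32) = 976.3 kN.
Tension rupture (net): A_n = (221 − 2×29)×8 = 1304 mm² (U = 1.0, A_e = A_n). φR_n = 0.75 × 400 × 1304 = 391.2 kN.
Block shear: shear path 2×[39+3×76] = 2×267 mm, A_gv = 4272, A_nv = 2×(267 − 3.5×29)×8 = 2648 mm²; tension across gage: (83 − 1×29)×8 = 432 mm². R_n = min(0.6×400×2648, 0.6×250×4272) + 1.0×400×432 = min(635.52, 640.8) + 172.8 = 808.32 kN. φR_n = 0.75 × 808.32 = 606.2 kN.
Governing: min(1009.7, 976.3, 391.2, 606.2) = 391.2 kN → net-section rupture.

391.2 kN (net-section rupture governs)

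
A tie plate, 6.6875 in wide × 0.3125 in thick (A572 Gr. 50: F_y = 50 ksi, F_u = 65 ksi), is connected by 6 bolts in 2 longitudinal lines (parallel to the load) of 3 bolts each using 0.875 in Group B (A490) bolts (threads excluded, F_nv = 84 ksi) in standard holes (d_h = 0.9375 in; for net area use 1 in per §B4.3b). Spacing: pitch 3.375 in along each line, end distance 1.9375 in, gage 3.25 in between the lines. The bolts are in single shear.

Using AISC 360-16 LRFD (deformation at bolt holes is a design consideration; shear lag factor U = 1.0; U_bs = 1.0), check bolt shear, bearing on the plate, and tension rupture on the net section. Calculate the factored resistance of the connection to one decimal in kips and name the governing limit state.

Bolt shear: A_b = π(0.875)²/4 = 0.60132 in². φR_n = 0.75 × 84 × 0.60132 × 6 × 1 = 227.3 kips.
Bearing (0.3125 in plate, F_u = 65 ksi): end bolts L_c = 1.9375 − 0.9375/2 = 1.46875, R_n = min(1.2×1.46875×0.3125×65, 2.4×0.875×0.3125×65) = 35.801 kips/bolt; interior L_c = 3.375 − 0.9375 = 2.4375, R_n = 42.656 kips/bolt. φR_n = 0.75 × (2×35.801 + 4×42.656) = 181.7 kips.
Tension rupture (net): A_n = (6.6875 − 2×1)×0.3125 = 1.4648 in² (U = 1.0, A_e = A_n). φR_n = 0.75 × 65 × 1.4648 = 71.4 kips.
Governing: min(227.3, 181.7, 71.4) = 71.4 kips → net-section rupture.

71.4 kips (net-section rupture governs)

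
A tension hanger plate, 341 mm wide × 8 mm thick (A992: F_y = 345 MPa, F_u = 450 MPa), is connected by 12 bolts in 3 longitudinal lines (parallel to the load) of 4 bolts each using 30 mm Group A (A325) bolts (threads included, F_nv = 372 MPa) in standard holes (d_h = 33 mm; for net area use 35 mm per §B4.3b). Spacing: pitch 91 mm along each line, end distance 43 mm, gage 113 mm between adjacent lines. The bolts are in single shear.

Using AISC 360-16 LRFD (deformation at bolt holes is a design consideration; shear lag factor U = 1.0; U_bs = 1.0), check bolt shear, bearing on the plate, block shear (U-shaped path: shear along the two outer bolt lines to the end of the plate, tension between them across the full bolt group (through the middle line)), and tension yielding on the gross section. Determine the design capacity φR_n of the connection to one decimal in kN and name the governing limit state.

847.0 kN (gross-section yield governs)

Bolt shear: A_b = π(30)²/4 = 706.86 mm². φR_n = 0.75 × 372 × 706.86 × 12 × 1 = 2366.6 kN.
Bearing (8 mm plate, F_u = 450 MPa): end bolts L_c = 43 − 33/2 = 26.5, R_n = min(1.2×26.5×8×450, 2.4×30×8×450) = 114.48 kN/bolt; interior L_c = 91 − 33 = 58, R_n = 250.56 kN/bolt. φR_n = 0.75 × (3×114.48 + 9×250.56) = 1948.9 kN.
Block shear: shear path 2×[43+3×91] = 2×316 mm, A_gv = 5056, A_nv = 2×(316 − 3.5×35)×8 = 3096 mm²; tension across gage: (226 − 2×35)×8 = 1248 mm². R_n = min(0.6×450×3096, 0.6×345×5056) + 1.0×450×1248 = min(835.92, 1046.6) + 561.6 = 1397.5 kN. φR_n = 0.75 × 1397.5 = 1048.1 kN.
Tension yield (gross): A_g = 341×8 = 2728 mm². φR_n = 0.90 × 345 × 2728 = 847.0 kN.
Governing: min(2366.6, 1948.9, 1048.1, 847.0) = 847.0 kN → gross-section yield.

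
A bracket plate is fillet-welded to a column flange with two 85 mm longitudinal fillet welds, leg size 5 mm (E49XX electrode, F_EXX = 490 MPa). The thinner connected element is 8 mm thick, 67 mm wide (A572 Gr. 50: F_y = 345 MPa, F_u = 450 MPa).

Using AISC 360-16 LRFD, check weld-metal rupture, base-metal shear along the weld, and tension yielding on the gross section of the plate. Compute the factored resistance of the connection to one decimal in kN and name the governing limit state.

Weld metal: throat = 0.707×5 = 3.535 mm, L = 2×85 = 170 mm. φR_n = 0.75 × 0.6 × 490 × 3.535 × 170 = 132.5 kN.
Base metal shear (8 mm plate): yield φR_n = 1.0×0.6×345×8×170 = 281.5 kN; rupture φR_n = 0.75×0.6×450×8×170 = 275.4 kN; take 275.4 kN (rupture).
Tension yield (gross): A_g = 67×8 = 536 mm². φR_n = 0.90 × 345 × 536 = 166.4 kN.
Governing: min(132.5, 275.4, 166.4) = 132.5 kN → weld metal.

132.5 kN (weld metal governs)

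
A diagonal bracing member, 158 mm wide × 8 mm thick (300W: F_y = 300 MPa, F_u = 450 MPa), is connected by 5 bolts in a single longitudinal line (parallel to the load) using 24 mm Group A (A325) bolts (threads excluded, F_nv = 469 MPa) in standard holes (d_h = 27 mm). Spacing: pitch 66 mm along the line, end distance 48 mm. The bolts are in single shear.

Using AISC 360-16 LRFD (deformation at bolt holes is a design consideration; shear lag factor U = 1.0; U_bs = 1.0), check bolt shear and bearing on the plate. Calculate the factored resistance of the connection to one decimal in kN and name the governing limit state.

Bolt shear: A_b = π(24)²/4 = 452.39 mm². φR_n = 0.75 × 469 × 452.39 × 5 × 1 = 795.6 kN.
Bearing (8 mm plate, F_u = 450 MPa): end bolts L_c = 48 − 27/2 = 34.5, R_n = min(1.2×34.5×8×450, 2.4×24×8×450) = 149.04 kN/bolt; interior L_c = 66 − 27 = 39, R_n = 168.48 kN/bolt. φR_n = 0.75 × (1×149.04 + 4×168.48) = 617.2 kN.
Governing: min(795.6, 617.2) = 617.2 kN → bearing.

617.2 kN (bearing governs)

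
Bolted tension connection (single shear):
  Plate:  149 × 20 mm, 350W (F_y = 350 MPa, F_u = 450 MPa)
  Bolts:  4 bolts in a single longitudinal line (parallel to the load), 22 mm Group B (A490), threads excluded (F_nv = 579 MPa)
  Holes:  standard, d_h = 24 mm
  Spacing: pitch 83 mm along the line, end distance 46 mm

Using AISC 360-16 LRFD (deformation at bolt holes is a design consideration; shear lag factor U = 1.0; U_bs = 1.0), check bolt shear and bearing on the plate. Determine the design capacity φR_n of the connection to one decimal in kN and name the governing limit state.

660.3 kN (bolt shear governs)

Bolt shear: A_b = π(22)²/4 = 380.13 mm². φR_n = 0.75 × 579 × 380.13 × 4 × 1 = 660.3 kN.
Bearing (20 mm plate, F_u = 450 MPa): end bolts L_c = 46 − 24/2 = 34, R_n = min(1.2×34×20×450, 2.4×22×20×450) = 367.2 kN/bolt; interior L_c = 83 − 24 = 59, R_n = 475.2 kN/bolt. φR_n = 0.75 × (1×367.2 + 3×475.2) = 1344.6 kN.
Governing: min(660.3, 1344.6) = 660.3 kN → bolt shear.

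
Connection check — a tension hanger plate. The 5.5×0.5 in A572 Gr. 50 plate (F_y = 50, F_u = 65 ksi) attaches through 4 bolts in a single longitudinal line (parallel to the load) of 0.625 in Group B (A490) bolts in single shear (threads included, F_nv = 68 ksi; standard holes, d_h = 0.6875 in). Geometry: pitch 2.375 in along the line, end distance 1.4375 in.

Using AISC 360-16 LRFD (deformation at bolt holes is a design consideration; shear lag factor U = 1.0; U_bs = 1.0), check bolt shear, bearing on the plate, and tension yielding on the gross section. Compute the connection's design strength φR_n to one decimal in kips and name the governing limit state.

62.6 kips (bolt shear governs)

Bolt shear: A_b = π(0.625)²/4 = 0.3068 in². φR_n = 0.75 × 68 × 0.3068 × 4 × 1 = 62.6 kips.
Bearing (0.5 in plate, F_u = 65 ksi): end bolts L_c = 1.4375 − 0.6875/2 = 1.09375, R_n = min(1.2×1.09375×0.5×65, 2.4×0.625×0.5×65) = 42.656 kips/bolt; interior L_c = 2.375 − 0.6875 = 1.6875, R_n = 48.75 kips/bolt. φR_n = 0.75 × (1×42.656 + 3×48.75) = 141.7 kips.
Tension yield (gross): A_g = 5.5×0.5 = 2.75 in². φR_n = 0.90 × 50 × 2.75 = 123.8 kips.
Governing: min(62.6, 141.7, 123.8) = 62.6 kips → bolt shear.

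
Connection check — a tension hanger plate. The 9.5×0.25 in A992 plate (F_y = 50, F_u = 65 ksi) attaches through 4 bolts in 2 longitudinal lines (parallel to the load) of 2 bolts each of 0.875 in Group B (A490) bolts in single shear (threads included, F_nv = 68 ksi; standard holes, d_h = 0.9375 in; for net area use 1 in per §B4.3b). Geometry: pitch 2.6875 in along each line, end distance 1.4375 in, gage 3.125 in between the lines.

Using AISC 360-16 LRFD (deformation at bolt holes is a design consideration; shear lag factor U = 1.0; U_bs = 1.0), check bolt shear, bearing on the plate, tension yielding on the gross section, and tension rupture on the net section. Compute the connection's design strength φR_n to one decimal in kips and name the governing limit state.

Bolt shear: A_b = π(0.875)²/4 = 0.60132 in². φR_n = 0.75 × 68 × 0.60132 × 4 × 1 = 122.7 kips.
Bearing (0.25 in plate, F_u = 65 ksi): end bolts L_c = 1.4375 − 0.9375/2 = 0.96875, R_n = min(1.2×0.96875×0.25×65, 2.4×0.875×0.25×65) = 18.891 kips/bolt; interior L_c = 2.6875 − 0.9375 = 1.75, R_n = 34.125 kips/bolt. φR_n = 0.75 × (2×18.891 + 2×34.125) = 79.5 kips.
Tension yield (gross): A_g = 9.5×0.25 = 2.375 in². φR_n = 0.90 × 50 × 2.375 = 106.9 kips.
Tension rupture (net): A_n = (9.5 − 2×1)×0.25 = 1.875 in² (U = 1.0, A_e = A_n). φR_n = 0.75 × 65 × 1.875 = 91.4 kips.
Governing: min(122.7, 79.5, 106.9, 91.4) = 79.5 kips → bearing.

79.5 kips (bearing governs)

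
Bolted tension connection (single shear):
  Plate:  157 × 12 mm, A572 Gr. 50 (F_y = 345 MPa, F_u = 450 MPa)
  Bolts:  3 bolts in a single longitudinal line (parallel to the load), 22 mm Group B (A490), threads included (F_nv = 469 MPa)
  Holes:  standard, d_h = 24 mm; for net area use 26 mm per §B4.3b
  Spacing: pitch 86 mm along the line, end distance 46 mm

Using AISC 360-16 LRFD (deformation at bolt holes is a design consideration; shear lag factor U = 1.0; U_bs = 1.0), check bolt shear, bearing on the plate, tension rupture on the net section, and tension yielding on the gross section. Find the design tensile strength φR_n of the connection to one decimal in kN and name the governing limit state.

401.1 kN (bolt shear governs)

Bolt shear: A_b = π(22)²/4 = 380.13 mm². φR_n = 0.75 × 469 × 380.13 × 3 × 1 = 401.1 kN.
Bearing (12 mm plate, F_u = 450 MPa): end bolts L_c = 46 − 24/2 = 34, R_n = min(1.2×34×12×450, 2.4×22×12×450) = 220.32 kN/bolt; interior L_c = 86 − 24 = 62, R_n = 285.12 kN/bolt. φR_n = 0.75 × (1×220.32 + 2×285.12) = 592.9 kN.
Tension rupture (net): A_n = (157 − 1×26)×12 = 1572 mm² (U = 1.0, A_e = A_n). φR_n = 0.75 × 450 × 1572 = 530.6 kN.
Tension yield (gross): A_g = 157×12 = 1884 mm². φR_n = 0.90 × 345 × 1884 = 585.0 kN.
Governing: min(401.1, 592.9, 530.6, 585.0) = 401.1 kN → bolt shear.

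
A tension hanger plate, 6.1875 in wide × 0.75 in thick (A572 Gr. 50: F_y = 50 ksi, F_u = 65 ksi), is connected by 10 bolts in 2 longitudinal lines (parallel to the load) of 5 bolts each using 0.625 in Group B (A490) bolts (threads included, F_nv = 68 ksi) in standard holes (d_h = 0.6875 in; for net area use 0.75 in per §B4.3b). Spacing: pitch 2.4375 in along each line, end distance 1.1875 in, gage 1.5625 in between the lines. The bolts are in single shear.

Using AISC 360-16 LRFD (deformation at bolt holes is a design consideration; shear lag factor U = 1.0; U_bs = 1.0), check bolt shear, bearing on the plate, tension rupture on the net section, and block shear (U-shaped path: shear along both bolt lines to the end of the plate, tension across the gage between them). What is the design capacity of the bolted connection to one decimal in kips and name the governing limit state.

Bolt shear: A_b = π(0.625)²/4 = 0.3068 in². φR_n = 0.75 × 68 × 0.3068 × 10 × 1 = 156.5 kips.
Bearing (0.75 in plate, F_u = 65 ksi): end bolts L_c = 1.1875 − 0.6875/2 = 0.84375, R_n = min(1.2×0.84375×0.75×65, 2.4×0.625×0.75×65) = 49.359 kips/bolt; interior L_c = 2.4375 − 0.6875 = 1.75, R_n = 73.125 kips/bolt. φR_n = 0.75 × (2×49.359 + 8×73.125) = 512.8 kips.
Tension rupture (net): A_n = (6.1875 − 2×0.75)×0.75 = 3.5156 in² (U = 1.0, A_e = A_n). φR_n = 0.75 × 65 × 3.5156 = 171.4 kips.
Block shear: shear path 2×[1.1875+4×2.4375] = 2×10.9375 in, A_gv = 16.406, A_nv = 2×(10.9375 − 4.5×0.75)×0.75 = 11.344 in²; tension across gage: (1.5625 − 1×0.75)×0.75 = 0.60938 in². R_n = min(0.6×65×11.344, 0.6×50×16.406) + 1.0×65×0.60938 = min(442.42, 492.18) + 39.61 = 482.03 kips. φR_n = 0.75 × 482.03 = 361.5 kips.
Governing: min(156.5, 512.8, 171.4, 361.5) = 156.5 kips → bolt shear.

156.5 kips (bolt shear governs)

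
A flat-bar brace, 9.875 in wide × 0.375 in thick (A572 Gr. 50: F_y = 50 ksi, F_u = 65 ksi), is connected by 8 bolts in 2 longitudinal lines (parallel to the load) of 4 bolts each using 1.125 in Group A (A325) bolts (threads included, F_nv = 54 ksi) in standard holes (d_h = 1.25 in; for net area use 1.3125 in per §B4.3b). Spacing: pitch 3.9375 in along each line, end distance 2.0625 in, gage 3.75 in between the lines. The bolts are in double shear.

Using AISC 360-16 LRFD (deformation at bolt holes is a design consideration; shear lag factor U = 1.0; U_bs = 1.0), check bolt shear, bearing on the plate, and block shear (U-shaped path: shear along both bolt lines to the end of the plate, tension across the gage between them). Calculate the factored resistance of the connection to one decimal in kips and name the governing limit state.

Bolt shear: A_b = π(1.125)²/4 = 0.99402 in². φR_n = 0.75 × 54 × 0.99402 × 8 × 2 = 644.1 kips.
Bearing (0.375 in plate, F_u = 65 ksi): end bolts L_c = 2.0625 − 1.25/2 = 1.4375, R_n = min(1.2×1.4375×0.375×65, 2.4×1.125×0.375×65) = 42.047 kips/bolt; interior L_c = 3.9375 − 1.25 = 2.6875, R_n = 65.813 kips/bolt. φR_n = 0.75 × (2×42.047 + 6×65.813) = 359.2 kips.
Block shear: shear path 2×[2.0625+3×3.9375] = 2×13.875 in, A_gv = 10.406, A_nv = 2×(13.875 − 3.5×1.3125)×0.375 = 6.9609 in²; tension across gage: (3.75 − 1×1.3125)×0.375 = 0.91406 in². R_n = min(0.6×65×6.9609, 0.6×50×10.406) + 1.0×65×0.91406 = min(271.48, 312.18) + 59.414 = 330.89 kips. φR_n = 0.75 × 330.89 = 248.2 kips.
Governing: min(644.1, 359.2, 248.2) = 248.2 kips → block shear.

248.2 kips (block shear governs)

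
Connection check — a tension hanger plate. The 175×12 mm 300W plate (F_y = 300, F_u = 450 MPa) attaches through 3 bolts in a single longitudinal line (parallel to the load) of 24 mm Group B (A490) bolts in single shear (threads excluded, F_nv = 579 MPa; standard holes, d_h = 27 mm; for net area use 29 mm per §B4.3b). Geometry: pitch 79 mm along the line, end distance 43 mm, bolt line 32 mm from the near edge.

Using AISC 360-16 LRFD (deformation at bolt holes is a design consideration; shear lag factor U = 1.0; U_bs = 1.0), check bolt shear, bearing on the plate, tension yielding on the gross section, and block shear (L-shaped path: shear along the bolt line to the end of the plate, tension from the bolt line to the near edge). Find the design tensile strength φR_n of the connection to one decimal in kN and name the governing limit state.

383.1 kN (block shear governs)

Bolt shear: A_b = π(24)²/4 = 452.39 mm². φR_n = 0.75 × 579 × 452.39 × 3 × 1 = 589.4 kN.
Bearing (12 mm plate, F_u = 450 MPa): end bolts L_c = 43 − 27/2 = 29.5, R_n = min(1.2×29.5×12×450, 2.4×24×12×450) = 191.16 kN/bolt; interior L_c = 79 − 27 = 52, R_n = 311.04 kN/bolt. φR_n = 0.75 × (1×191.16 + 2×311.04) = 609.9 kN.
Tension yield (gross): A_g = 175×12 = 2100 mm². φR_n = 0.90 × 300 × 2100 = 567.0 kN.
Block shear: shear path 1×[43+2×79] = 1×201 mm, A_gv = 2412, A_nv = 1×(201 − 2.5×29)×12 = 1542 mm²; tension to near edge: (32 − 0.5×29)×12 = 210 mm². R_n = min(0.6×450×1542, 0.6×300×2412) + 1.0×450×210 = min(416.34, 434.16) + 94.5 = 510.84 kN. φR_n = 0.75 × 510.84 = 383.1 kN.
Governing: min(589.4, 609.9, 567.0, 383.1) = 383.1 kN → block shear.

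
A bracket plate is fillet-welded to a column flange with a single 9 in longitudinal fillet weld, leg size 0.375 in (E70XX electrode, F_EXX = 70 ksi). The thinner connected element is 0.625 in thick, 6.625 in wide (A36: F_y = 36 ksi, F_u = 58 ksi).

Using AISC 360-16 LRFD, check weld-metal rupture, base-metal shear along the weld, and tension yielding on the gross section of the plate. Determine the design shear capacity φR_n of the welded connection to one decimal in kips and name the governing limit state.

Weld metal: throat = 0.707×0.375 = 0.26513 in, L = 9 in. φR_n = 0.75 × 0.6 × 70 × 0.26513 × 9 = 75.2 kips.
Base metal shear (0.625 in plate): yield φR_n = 1.0×0.6×36×0.625×9 = 121.5 kips; rupture φR_n = 0.75×0.6×58×0.625×9 = 146.8 kips; take 121.5 kips (yield).
Tension yield (gross): A_g = 6.625×0.625 = 4.1406 in². φR_n = 0.90 × 36 × 4.1406 = 134.2 kips.
Governing: min(75.2, 121.5, 134.2) = 75.2 kips → weld metal.

75.2 kips (weld metal governs)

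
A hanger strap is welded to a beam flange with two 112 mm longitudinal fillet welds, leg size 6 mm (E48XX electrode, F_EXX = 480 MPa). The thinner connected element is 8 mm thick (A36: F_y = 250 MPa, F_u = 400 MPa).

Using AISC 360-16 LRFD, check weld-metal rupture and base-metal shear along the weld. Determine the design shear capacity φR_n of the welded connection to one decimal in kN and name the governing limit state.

Weld metal: throat = 0.707×6 = 4.242 mm, L = 2×112 = 224 mm. φR_n = 0.75 × 0.6 × 480 × 4.242 × 224 = 205.2 kN.
Base metal shear (8 mm plate): yield φR_n = 1.0×0.6×250×8×224 = 268.8 kN; rupture φR_n = 0.75×0.6×400×8×224 = 322.6 kN; take 268.8 kN (yield).
Governing: min(205.2, 268.8) = 205.2 kN → weld metal.

205.2 kN (weld metal governs)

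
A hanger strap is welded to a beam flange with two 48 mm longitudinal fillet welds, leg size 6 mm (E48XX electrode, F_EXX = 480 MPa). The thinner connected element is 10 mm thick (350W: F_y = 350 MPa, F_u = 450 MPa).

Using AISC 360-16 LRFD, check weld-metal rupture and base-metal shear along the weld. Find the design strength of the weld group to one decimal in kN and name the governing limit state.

Weld metal: throat = 0.707×6 = 4.242 mm, L = 2×48 = 96 mm. φR_n = 0.75 × 0.6 × 480 × 4.242 × 96 = 88.0 kN.
Base metal shear (10 mm plate): yield φR_n = 1.0×0.6×350×10×96 = 201.6 kN; rupture φR_n = 0.75×0.6×450×10×96 = 194.4 kN; take 194.4 kN (rupture).
Governing: min(88.0, 194.4) = 88.0 kN → weld metal.

88.0 kN (weld metal governs)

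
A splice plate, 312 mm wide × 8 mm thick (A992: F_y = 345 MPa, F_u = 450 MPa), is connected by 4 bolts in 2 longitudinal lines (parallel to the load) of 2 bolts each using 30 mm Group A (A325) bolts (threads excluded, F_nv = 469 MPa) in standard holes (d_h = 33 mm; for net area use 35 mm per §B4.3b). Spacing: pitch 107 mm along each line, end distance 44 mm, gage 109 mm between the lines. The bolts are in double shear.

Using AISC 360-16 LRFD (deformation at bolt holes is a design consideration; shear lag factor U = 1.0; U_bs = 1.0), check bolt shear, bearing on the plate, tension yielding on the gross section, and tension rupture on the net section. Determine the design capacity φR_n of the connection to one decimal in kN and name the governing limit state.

567.0 kN (bearing governs)

Bolt shear: A_b = π(30)²/4 = 706.86 mm². φR_n = 0.75 × 469 × 706.86 × 4 × 2 = 1989.1 kN.
Bearing (8 mm plate, F_u = 450 MPa): end bolts L_c = 44 − 33/2 = 27.5, R_n = min(1.2×27.5×8×450, 2.4×30×8×450) = 118.8 kN/bolt; interior L_c = 107 − 33 = 74, R_n = 259.2 kN/bolt. φR_n = 0.75 × (2×118.8 + 2×259.2) = 567.0 kN.
Tension yield (gross): A_g = 312×8 = 2496 mm². φR_n = 0.90 × 345 × 2496 = 775.0 kN.
Tension rupture (net): A_n = (312 − 2×35)×8 = 1936 mm² (U = 1.0, A_e = A_n). φR_n = 0.75 × 450 × 1936 = 653.4 kN.
Governing: min(1989.1, 567.0, 775.0, 653.4) = 567.0 kN → bearing.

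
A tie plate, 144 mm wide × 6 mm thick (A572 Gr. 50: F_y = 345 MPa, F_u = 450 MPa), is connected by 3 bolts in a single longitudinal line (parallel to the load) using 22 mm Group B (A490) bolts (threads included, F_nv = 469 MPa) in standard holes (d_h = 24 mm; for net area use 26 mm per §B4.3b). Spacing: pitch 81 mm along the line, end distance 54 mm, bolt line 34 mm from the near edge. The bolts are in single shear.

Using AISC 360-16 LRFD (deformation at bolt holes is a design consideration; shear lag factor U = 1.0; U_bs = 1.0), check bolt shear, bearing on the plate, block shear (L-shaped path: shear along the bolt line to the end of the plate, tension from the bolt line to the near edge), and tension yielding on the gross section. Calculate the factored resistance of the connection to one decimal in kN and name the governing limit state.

Bolt shear: A_b = π(22)²/4 = 380.13 mm². φR_n = 0.75 × 469 × 380.13 × 3 × 1 = 401.1 kN.
Bearing (6 mm plate, F_u = 450 MPa): end bolts L_c = 54 − 24/2 = 42, R_n = min(1.2×42×6×450, 2.4×22×6×450) = 136.08 kN/bolt; interior L_c = 81 − 24 = 57, R_n = 142.56 kN/bolt. φR_n = 0.75 × (1×136.08 + 2×142.56) = 315.9 kN.
Block shear: shear path 1×[54+2×81] = 1×216 mm, A_gv = 1296, A_nv = 1×(216 − 2.5×26)×6 = 906 mm²; tension to near edge: (34 − 0.5×26)×6 = 126 mm². R_n = min(0.6×450×906, 0.6×345×1296) + 1.0×450×126 = min(244.62, 268.27) + 56.7 = 301.32 kN. φR_n = 0.75 × 301.32 = 226.0 kN.
Tension yield (gross): A_g = 144×6 = 864 mm². φR_n = 0.90 × 345 × 864 = 268.3 kN.
Governing: min(401.1, 315.9, 226.0, 268.3) = 226.0 kN → block shear.

226.0 kN (block shear governs)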